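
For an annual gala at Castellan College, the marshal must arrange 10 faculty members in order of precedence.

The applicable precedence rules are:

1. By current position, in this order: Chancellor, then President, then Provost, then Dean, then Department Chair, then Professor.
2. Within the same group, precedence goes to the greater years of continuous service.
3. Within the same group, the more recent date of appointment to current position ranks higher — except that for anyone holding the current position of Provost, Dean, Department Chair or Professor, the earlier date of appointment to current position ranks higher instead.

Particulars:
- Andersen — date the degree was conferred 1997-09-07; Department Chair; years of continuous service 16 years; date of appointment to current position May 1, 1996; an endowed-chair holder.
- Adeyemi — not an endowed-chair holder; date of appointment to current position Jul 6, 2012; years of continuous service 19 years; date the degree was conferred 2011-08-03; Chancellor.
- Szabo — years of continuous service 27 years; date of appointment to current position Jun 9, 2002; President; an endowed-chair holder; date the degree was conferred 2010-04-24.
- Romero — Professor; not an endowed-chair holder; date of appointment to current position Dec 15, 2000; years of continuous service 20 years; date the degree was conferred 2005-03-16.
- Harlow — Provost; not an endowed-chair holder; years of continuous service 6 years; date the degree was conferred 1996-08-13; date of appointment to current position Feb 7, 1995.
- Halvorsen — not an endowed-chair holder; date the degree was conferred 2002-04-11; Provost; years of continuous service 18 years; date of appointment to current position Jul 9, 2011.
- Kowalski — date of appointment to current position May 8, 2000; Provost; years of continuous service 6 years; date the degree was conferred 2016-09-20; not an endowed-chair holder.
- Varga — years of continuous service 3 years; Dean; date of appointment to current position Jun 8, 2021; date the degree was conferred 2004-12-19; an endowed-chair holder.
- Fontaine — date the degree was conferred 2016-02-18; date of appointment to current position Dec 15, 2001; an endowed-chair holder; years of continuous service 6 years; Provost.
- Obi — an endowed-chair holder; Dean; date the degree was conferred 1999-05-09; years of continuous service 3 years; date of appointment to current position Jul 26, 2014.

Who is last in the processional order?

By current position: Adeyemi (Chancellor); then Szabo (President); then Halvorsen, Harlow, Kowalski and Fontaine (Provost); then Obi and Varga (Dean); then Andersen (Department Chair); then Romero (Professor).
Among Halvorsen, Harlow, Kowalski and Fontaine, by years of continuous service (higher first): Halvorsen (18 years) before Harlow, Kowalski and Fontaine (6 years).
Among Harlow, Kowalski and Fontaine, by date of appointment to current position (earlier first) (reversed rule for this group): Harlow (Feb 7, 1995) before Kowalski (May 8, 2000) before Fontaine (Dec 15, 2001).
Obi and Varga both have years of continuous service 3 years, so the next rule applies.
Among Obi and Varga, by date of appointment to current position (earlier first) (reversed rule for this group): Obi (Jul 26, 2014) before Varga (Jun 8, 2021).
Order: Adeyemi, Szabo, Halvorsen, Harlow, Kowalski, Fontaine, Obi, Varga, Andersen, Romero.

Romero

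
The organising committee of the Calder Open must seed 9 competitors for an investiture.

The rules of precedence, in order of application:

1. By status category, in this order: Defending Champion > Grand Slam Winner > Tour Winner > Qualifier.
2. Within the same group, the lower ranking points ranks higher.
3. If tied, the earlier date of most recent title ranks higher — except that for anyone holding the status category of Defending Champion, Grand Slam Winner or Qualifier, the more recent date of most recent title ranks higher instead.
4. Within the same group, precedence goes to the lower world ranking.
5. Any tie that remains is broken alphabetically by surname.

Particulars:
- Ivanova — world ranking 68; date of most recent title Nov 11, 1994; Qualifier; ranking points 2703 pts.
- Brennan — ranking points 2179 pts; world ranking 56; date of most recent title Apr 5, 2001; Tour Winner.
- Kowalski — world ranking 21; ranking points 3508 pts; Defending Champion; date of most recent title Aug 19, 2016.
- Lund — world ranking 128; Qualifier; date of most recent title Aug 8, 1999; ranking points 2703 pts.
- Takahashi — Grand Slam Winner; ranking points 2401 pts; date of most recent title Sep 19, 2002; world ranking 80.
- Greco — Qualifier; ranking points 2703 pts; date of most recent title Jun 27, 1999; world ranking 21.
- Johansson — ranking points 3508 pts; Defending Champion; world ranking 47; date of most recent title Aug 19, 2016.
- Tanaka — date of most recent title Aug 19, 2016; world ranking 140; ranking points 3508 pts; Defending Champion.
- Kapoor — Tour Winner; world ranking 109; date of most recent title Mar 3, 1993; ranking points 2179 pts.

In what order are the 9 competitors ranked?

By status category: Kowalski, Johansson and Tanaka (Defending Champion); then Takahashi (Grand Slam Winner); then Kapoor and Brennan (Tour Winner); then Lund, Greco and Ivanova (Qualifier).
Kowalski, Johansson and Tanaka all have ranking points 3508 pts, so the next rule applies.
Kowalski, Johansson and Tanaka all have date of most recent title Aug 19, 2016, so the next rule applies.
Among Kowalski, Johansson and Tanaka, by world ranking (lower first): Kowalski (21) before Johansson (47) before Tanaka (140).
Kapoor and Brennan both have ranking points 2179 pts, so the next rule applies.
Among Kapoor and Brennan, by date of most recent title (earlier first): Kapoor (Mar 3, 1993) before Brennan (Apr 5, 2001).
Lund, Greco and Ivanova all have ranking points 2703 pts, so the next rule applies.
Among Lund, Greco and Ivanova, by date of most recent title (later first) (reversed rule for this group): Lund (Aug 8, 1999) before Greco (Jun 27, 1999) before Ivanova (Nov 11, 1994).
Full order: Kowalski, Johansson, Tanaka, Takahashi, Kapoor, Brennan, Lund, Greco, Ivanova.

Kowalski, Johansson, Tanaka, Takahashi, Kapoor, Brennan, Lund, Greco, Ivanova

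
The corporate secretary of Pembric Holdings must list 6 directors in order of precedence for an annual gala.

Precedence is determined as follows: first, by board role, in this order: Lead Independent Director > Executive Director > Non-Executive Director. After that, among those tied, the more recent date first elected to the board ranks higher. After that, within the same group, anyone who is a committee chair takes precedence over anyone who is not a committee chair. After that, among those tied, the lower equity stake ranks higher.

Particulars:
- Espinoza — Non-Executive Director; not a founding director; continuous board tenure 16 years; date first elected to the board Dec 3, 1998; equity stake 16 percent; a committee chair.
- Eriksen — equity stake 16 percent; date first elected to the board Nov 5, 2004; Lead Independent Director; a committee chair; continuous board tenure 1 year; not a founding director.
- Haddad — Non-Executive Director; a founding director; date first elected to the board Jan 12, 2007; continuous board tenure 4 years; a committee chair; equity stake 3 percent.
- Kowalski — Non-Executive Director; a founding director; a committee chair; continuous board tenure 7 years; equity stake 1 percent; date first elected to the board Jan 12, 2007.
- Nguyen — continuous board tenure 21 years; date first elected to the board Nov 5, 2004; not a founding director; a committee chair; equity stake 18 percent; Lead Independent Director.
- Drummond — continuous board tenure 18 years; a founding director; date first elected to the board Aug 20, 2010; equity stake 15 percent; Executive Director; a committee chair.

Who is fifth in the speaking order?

By board role: Eriksen and Nguyen (Lead Independent Director); then Drummond (Executive Director); then Kowalski, Haddad and Espinoza (Non-Executive Director).
Eriksen and Nguyen both have date first elected to the board Nov 5, 2004, so the next rule applies.
Eriksen and Nguyen are each a committee chair, so the next rule applies.
Among Eriksen and Nguyen, by equity stake (lower first): Eriksen (16 percent) before Nguyen (18 percent).
Among Kowalski, Haddad and Espinoza, by date first elected to the board (later first): Kowalski and Haddad (Jan 12, 2007) before Espinoza (Dec 3, 1998).
Kowalski and Haddad are each a committee chair, so the next rule applies.
Among Kowalski and Haddad, by equity stake (lower first): Kowalski (1 percent) before Haddad (3 percent).
Order: Eriksen, Nguyen, Drummond, Kowalski, Haddad, Espinoza.

Haddad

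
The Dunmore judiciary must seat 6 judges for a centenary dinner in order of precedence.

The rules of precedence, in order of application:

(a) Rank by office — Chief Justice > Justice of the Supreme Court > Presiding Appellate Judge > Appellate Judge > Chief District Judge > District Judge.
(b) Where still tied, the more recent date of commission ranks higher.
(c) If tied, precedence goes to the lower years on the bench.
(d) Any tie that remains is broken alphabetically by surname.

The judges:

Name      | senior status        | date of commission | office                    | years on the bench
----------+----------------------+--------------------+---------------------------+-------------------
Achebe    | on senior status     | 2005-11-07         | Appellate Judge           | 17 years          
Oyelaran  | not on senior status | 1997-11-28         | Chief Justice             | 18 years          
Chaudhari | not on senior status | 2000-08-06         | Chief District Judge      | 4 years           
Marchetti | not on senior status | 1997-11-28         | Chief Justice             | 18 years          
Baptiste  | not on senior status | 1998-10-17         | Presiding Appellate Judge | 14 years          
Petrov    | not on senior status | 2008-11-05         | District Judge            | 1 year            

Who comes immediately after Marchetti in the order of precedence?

Oyelaran

By office: Marchetti and Oyelaran (Chief Justice); then Baptiste (Presiding Appellate Judge); then Achebe (Appellate Judge); then Chaudhari (Chief District Judge); then Petrov (District Judge).
Marchetti and Oyelaran both have date of commission 1997-11-28, so the next rule applies.
Marchetti and Oyelaran both have years on the bench 18 years, so the next rule applies.
Among Marchetti and Oyelaran, alphabetically by surname: Marchetti before Oyelaran.
Order: Marchetti, Oyelaran, Baptiste, Achebe, Chaudhari, Petrov.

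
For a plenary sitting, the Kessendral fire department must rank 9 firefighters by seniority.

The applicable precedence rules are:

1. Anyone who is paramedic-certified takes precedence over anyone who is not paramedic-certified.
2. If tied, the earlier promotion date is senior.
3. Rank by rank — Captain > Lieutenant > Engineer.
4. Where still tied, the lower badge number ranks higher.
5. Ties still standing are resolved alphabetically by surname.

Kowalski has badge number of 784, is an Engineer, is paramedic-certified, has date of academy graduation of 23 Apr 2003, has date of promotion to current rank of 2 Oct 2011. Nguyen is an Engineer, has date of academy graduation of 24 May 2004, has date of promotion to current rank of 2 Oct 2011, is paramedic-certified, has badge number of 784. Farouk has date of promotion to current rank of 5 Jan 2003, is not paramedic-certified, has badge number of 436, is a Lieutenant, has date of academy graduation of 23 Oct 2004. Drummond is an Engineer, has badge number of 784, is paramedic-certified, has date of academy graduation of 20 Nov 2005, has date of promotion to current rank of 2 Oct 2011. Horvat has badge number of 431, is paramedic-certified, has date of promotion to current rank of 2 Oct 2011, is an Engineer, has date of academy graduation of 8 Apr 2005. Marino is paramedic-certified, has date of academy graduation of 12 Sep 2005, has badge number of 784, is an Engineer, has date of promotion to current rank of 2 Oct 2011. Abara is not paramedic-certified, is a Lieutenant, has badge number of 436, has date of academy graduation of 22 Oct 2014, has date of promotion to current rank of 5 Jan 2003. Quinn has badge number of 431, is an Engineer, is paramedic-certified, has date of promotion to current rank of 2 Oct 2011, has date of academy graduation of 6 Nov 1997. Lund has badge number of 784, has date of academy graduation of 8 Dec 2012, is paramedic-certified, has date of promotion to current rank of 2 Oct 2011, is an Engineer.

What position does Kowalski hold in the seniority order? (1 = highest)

4

By the first rule: Horvat, Quinn, Drummond, Kowalski, Lund, Marino and Nguyen (each paramedic-certified); then Abara and Farouk (both not paramedic-certified).
Horvat, Quinn, Drummond, Kowalski, Lund, Marino and Nguyen all have date of promotion to current rank 2 Oct 2011, so the next rule applies.
Horvat, Quinn, Drummond, Kowalski, Lund, Marino and Nguyen are each Engineer, so the next rule applies.
Among Horvat, Quinn, Drummond, Kowalski, Lund, Marino and Nguyen, by badge number (lower first): Horvat and Quinn (431) before Drummond, Kowalski, Lund, Marino and Nguyen (784).
Among Horvat and Quinn, alphabetically by surname: Horvat before Quinn.
Among Drummond, Kowalski, Lund, Marino and Nguyen, alphabetically by surname: Drummond before Kowalski before Lund before Marino before Nguyen.
Abara and Farouk both have date of promotion to current rank 5 Jan 2003, so the next rule applies.
Abara and Farouk are each Lieutenant, so the next rule applies.
Abara and Farouk both have badge number 436, so the next rule applies.
Among Abara and Farouk, alphabetically by surname: Abara before Farouk.
Order: Horvat, Quinn, Drummond, Kowalski, Lund, Marino, Nguyen, Abara, Farouk. So position 4.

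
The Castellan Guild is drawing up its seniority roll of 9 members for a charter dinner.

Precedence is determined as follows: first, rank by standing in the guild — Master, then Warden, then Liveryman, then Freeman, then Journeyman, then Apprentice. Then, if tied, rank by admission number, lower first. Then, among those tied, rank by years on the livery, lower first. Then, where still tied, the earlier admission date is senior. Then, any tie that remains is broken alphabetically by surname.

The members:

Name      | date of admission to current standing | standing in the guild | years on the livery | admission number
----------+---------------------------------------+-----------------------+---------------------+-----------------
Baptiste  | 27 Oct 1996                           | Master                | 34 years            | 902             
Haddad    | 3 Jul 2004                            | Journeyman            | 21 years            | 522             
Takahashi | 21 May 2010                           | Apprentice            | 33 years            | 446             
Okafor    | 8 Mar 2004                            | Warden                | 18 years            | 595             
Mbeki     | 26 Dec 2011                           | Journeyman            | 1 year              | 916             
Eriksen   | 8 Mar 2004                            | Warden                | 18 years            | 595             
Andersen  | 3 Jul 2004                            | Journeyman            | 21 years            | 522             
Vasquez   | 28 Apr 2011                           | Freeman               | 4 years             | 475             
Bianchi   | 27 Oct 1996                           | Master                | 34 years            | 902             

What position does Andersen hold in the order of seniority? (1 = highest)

By standing in the guild: Baptiste and Bianchi (Master); then Eriksen and Okafor (Warden); then Vasquez (Freeman); then Andersen, Haddad and Mbeki (Journeyman); then Takahashi (Apprentice).
Baptiste and Bianchi both have admission number 902, so the next rule applies.
Baptiste and Bianchi both have years on the livery 34 years, so the next rule applies.
Baptiste and Bianchi both have date of admission to current standing 27 Oct 1996, so the next rule applies.
Among Baptiste and Bianchi, alphabetically by surname: Baptiste before Bianchi.
Eriksen and Okafor both have admission number 595, so the next rule applies.
Eriksen and Okafor both have years on the livery 18 years, so the next rule applies.
Eriksen and Okafor both have date of admission to current standing 8 Mar 2004, so the next rule applies.
Among Eriksen and Okafor, alphabetically by surname: Eriksen before Okafor.
Among Andersen, Haddad and Mbeki, by admission number (lower first): Andersen and Haddad (522) before Mbeki (916).
Andersen and Haddad both have years on the livery 21 years, so the next rule applies.
Andersen and Haddad both have date of admission to current standing 3 Jul 2004, so the next rule applies.
Among Andersen and Haddad, alphabetically by surname: Andersen before Haddad.
Order: Baptiste, Bianchi, Eriksen, Okafor, Vasquez, Andersen, Haddad, Mbeki, Takahashi. So position 6.

6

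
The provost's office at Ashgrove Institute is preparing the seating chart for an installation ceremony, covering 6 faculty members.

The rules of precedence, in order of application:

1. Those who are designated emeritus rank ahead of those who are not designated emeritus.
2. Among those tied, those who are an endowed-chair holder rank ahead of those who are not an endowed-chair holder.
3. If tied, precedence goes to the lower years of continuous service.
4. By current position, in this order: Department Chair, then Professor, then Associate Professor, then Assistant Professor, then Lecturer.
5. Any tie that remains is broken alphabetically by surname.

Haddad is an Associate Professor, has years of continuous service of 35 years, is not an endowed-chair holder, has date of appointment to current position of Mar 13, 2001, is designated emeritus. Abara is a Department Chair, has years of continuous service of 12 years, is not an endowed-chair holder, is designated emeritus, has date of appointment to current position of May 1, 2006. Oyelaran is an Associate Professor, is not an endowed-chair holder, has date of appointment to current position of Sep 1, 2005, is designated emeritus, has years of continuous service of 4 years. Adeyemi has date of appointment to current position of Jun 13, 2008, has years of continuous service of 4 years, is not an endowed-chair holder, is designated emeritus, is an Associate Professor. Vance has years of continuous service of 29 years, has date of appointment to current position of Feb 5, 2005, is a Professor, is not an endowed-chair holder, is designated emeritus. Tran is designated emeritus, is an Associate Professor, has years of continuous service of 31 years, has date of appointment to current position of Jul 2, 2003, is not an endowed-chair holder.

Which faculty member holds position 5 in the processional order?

By the first rule: Adeyemi, Oyelaran, Abara, Vance, Tran and Haddad (each designated emeritus).
Adeyemi, Oyelaran, Abara, Vance, Tran and Haddad are each not an endowed-chair holder, so the next rule applies.
Among Adeyemi, Oyelaran, Abara, Vance, Tran and Haddad, by years of continuous service (lower first): Adeyemi and Oyelaran (4 years) before Abara (12 years) before Vance (29 years) before Tran (31 years) before Haddad (35 years).
Adeyemi and Oyelaran are each Associate Professor, so the next rule applies.
Among Adeyemi and Oyelaran, alphabetically by surname: Adeyemi before Oyelaran.
Order: Adeyemi, Oyelaran, Abara, Vance, Tran, Haddad.

Tran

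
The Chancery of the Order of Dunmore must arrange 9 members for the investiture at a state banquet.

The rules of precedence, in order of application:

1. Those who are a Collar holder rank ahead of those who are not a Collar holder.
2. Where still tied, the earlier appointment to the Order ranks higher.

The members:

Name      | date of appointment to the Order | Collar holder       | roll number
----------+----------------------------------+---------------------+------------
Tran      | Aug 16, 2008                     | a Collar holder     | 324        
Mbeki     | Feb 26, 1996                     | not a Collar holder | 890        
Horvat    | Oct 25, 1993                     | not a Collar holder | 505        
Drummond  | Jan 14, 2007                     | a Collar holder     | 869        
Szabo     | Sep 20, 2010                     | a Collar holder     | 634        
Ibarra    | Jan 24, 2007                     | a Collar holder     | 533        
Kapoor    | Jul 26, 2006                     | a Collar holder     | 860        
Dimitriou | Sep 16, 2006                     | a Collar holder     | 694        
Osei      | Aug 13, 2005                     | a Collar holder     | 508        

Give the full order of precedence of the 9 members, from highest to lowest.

Osei, Kapoor, Dimitriou, Drummond, Ibarra, Tran, Szabo, Horvat, Mbeki

By the first rule: Osei, Kapoor, Dimitriou, Drummond, Ibarra, Tran and Szabo (each a Collar holder); then Horvat and Mbeki (both not a Collar holder).
Among Osei, Kapoor, Dimitriou, Drummond, Ibarra, Tran and Szabo, by date of appointment to the Order (earlier first): Osei (Aug 13, 2005) before Kapoor (Jul 26, 2006) before Dimitriou (Sep 16, 2006) before Drummond (Jan 14, 2007) before Ibarra (Jan 24, 2007) before Tran (Aug 16, 2008) before Szabo (Sep 20, 2010).
Among Horvat and Mbeki, by date of appointment to the Order (earlier first): Horvat (Oct 25, 1993) before Mbeki (Feb 26, 1996).
Full order: Osei, Kapoor, Dimitriou, Drummond, Ibarra, Tran, Szabo, Horvat, Mbeki.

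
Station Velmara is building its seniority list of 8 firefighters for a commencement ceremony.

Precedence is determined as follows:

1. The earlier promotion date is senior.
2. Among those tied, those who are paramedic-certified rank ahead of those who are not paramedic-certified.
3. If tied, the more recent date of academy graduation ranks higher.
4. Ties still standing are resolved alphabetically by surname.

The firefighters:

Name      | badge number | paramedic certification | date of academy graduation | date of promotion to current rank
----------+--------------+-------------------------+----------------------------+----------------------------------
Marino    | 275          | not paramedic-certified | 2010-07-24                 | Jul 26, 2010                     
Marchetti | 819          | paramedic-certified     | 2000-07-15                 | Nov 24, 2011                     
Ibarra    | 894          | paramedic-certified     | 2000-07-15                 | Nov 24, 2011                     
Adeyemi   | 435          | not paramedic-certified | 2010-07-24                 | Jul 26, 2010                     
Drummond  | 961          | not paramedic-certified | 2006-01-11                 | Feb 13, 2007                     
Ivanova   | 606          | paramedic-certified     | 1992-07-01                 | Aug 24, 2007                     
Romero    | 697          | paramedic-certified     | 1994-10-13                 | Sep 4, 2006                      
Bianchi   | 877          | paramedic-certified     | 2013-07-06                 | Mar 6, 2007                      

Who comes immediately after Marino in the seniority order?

By date of promotion to current rank (earlier first): Romero (Sep 4, 2006); then Drummond (Feb 13, 2007); then Bianchi (Mar 6, 2007); then Ivanova (Aug 24, 2007); then Adeyemi and Marino (both Jul 26, 2010); then Ibarra and Marchetti (both Nov 24, 2011).
Adeyemi and Marino are each not paramedic-certified, so the next rule applies.
Adeyemi and Marino both have date of academy graduation 2010-07-24, so the next rule applies.
Among Adeyemi and Marino, alphabetically by surname: Adeyemi before Marino.
Ibarra and Marchetti are each paramedic-certified, so the next rule applies.
Ibarra and Marchetti both have date of academy graduation 2000-07-15, so the next rule applies.
Among Ibarra and Marchetti, alphabetically by surname: Ibarra before Marchetti.
Order: Romero, Drummond, Bianchi, Ivanova, Adeyemi, Marino, Ibarra, Marchetti.

Ibarra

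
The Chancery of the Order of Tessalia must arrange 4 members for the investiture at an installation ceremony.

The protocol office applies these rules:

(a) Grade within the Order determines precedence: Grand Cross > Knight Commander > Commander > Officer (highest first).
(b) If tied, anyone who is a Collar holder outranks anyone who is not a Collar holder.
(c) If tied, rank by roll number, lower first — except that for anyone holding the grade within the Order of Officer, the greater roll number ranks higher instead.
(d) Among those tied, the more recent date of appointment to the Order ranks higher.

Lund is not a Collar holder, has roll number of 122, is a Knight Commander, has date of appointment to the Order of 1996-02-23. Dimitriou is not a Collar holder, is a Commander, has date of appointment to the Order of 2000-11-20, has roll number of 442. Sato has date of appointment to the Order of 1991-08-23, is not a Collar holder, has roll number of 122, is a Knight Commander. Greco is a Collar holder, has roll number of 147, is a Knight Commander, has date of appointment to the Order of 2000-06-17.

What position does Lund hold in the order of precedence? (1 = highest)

By grade within the Order: Greco, Lund and Sato (Knight Commander); then Dimitriou (Commander).
Among Greco, Lund and Sato, a Collar holder before not a Collar holder: Greco (a Collar holder) before Lund and Sato (not a Collar holder).
Lund and Sato both have roll number 122, so the next rule applies.
Among Lund and Sato, by date of appointment to the Order (later first): Lund (1996-02-23) before Sato (1991-08-23).
Order: Greco, Lund, Sato, Dimitriou. So position 2.

2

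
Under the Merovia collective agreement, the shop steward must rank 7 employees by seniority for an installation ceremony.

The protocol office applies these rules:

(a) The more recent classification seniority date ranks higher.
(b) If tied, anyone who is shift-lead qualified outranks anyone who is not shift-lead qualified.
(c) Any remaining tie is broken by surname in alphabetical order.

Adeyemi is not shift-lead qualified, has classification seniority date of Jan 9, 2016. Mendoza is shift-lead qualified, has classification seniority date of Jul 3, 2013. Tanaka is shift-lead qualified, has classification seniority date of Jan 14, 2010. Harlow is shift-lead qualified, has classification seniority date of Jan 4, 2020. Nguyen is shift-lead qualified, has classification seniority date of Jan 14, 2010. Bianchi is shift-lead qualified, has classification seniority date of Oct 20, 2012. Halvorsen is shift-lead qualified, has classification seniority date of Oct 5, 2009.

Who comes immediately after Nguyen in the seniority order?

By classification seniority date (later first): Harlow (Jan 4, 2020); then Adeyemi (Jan 9, 2016); then Mendoza (Jul 3, 2013); then Bianchi (Oct 20, 2012); then Nguyen and Tanaka (both Jan 14, 2010); then Halvorsen (Oct 5, 2009).
Nguyen and Tanaka are each shift-lead qualified, so the next rule applies.
Among Nguyen and Tanaka, alphabetically by surname: Nguyen before Tanaka.
Order: Harlow, Adeyemi, Mendoza, Bianchi, Nguyen, Tanaka, Halvorsen.

Tanaka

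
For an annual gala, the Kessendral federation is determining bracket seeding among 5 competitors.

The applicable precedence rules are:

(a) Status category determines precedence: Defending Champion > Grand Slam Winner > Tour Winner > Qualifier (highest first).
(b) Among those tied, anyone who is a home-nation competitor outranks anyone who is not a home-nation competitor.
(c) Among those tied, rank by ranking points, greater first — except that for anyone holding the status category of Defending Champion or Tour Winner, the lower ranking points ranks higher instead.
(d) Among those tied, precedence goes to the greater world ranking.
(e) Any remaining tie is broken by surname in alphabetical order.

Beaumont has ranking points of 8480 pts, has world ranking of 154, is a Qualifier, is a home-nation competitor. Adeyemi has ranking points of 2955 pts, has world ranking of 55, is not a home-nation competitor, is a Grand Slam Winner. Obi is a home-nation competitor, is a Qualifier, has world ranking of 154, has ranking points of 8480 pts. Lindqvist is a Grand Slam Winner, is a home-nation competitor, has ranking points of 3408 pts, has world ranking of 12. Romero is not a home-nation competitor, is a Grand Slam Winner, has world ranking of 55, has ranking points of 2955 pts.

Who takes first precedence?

Lindqvist

By status category: Lindqvist, Adeyemi and Romero (Grand Slam Winner); then Beaumont and Obi (Qualifier).
Among Lindqvist, Adeyemi and Romero, a home-nation competitor before not a home-nation competitor: Lindqvist (a home-nation competitor) before Adeyemi and Romero (not a home-nation competitor).
Adeyemi and Romero both have ranking points 2955 pts, so the next rule applies.
Adeyemi and Romero both have world ranking 55, so the next rule applies.
Among Adeyemi and Romero, alphabetically by surname: Adeyemi before Romero.
Beaumont and Obi are each a home-nation competitor, so the next rule applies.
Beaumont and Obi both have ranking points 8480 pts, so the next rule applies.
Beaumont and Obi both have world ranking 154, so the next rule applies.
Among Beaumont and Obi, alphabetically by surname: Beaumont before Obi.
Order: Lindqvist, Adeyemi, Romero, Beaumont, Obi.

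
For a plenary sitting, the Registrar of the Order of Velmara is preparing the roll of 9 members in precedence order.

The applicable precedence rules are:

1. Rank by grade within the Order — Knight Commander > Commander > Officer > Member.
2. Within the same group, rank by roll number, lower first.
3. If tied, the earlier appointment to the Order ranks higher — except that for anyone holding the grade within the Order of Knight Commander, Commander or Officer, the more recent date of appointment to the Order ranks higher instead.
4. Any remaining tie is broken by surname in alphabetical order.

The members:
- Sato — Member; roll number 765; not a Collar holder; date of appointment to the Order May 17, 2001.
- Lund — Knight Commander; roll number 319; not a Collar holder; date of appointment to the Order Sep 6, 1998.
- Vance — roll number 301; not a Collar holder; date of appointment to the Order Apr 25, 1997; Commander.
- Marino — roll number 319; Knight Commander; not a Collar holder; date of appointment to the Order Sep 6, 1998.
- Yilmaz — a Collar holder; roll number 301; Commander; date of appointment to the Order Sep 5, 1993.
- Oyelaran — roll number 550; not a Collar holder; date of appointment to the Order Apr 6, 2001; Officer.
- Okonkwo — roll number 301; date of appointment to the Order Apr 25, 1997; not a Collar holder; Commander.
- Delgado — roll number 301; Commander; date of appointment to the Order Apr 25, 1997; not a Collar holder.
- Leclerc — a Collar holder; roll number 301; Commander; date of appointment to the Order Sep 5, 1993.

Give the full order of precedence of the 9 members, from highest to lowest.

Lund, Marino, Delgado, Okonkwo, Vance, Leclerc, Yilmaz, Oyelaran, Sato

By grade within the Order: Lund and Marino (Knight Commander); then Delgado, Okonkwo, Vance, Leclerc and Yilmaz (Commander); then Oyelaran (Officer); then Sato (Member).
Lund and Marino both have roll number 319, so the next rule applies.
Lund and Marino both have date of appointment to the Order Sep 6, 1998, so the next rule applies.
Among Lund and Marino, alphabetically by surname: Lund before Marino.
Delgado, Okonkwo, Vance, Leclerc and Yilmaz all have roll number 301, so the next rule applies.
Among Delgado, Okonkwo, Vance, Leclerc and Yilmaz, by date of appointment to the Order (later first) (reversed rule for this group): Delgado, Okonkwo and Vance (Apr 25, 1997) before Leclerc and Yilmaz (Sep 5, 1993).
Among Delgado, Okonkwo and Vance, alphabetically by surname: Delgado before Okonkwo before Vance.
Among Leclerc and Yilmaz, alphabetically by surname: Leclerc before Yilmaz.
Full order: Lund, Marino, Delgado, Okonkwo, Vance, Leclerc, Yilmaz, Oyelaran, Sato.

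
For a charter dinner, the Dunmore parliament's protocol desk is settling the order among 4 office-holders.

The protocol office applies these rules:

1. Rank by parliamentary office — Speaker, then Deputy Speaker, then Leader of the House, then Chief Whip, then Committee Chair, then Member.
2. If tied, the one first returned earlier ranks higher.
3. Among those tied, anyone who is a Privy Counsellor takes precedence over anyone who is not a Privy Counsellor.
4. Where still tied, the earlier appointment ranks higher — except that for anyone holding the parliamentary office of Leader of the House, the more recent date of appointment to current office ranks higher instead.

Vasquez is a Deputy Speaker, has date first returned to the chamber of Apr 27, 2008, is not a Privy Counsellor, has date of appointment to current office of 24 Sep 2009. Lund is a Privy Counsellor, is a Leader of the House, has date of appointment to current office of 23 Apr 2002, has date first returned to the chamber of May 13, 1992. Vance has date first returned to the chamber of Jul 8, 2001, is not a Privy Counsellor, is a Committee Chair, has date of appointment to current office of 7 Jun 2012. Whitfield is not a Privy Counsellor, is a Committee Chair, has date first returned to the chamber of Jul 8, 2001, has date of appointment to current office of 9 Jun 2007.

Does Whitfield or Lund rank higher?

Lund

By parliamentary office: Vasquez (Deputy Speaker); then Lund (Leader of the House); then Whitfield and Vance (Committee Chair).
Whitfield and Vance both have date first returned to the chamber Jul 8, 2001, so the next rule applies.
Whitfield and Vance are each not a Privy Counsellor, so the next rule applies.
Among Whitfield and Vance, by date of appointment to current office (earlier first): Whitfield (9 Jun 2007) before Vance (7 Jun 2012).
So Lund takes precedence.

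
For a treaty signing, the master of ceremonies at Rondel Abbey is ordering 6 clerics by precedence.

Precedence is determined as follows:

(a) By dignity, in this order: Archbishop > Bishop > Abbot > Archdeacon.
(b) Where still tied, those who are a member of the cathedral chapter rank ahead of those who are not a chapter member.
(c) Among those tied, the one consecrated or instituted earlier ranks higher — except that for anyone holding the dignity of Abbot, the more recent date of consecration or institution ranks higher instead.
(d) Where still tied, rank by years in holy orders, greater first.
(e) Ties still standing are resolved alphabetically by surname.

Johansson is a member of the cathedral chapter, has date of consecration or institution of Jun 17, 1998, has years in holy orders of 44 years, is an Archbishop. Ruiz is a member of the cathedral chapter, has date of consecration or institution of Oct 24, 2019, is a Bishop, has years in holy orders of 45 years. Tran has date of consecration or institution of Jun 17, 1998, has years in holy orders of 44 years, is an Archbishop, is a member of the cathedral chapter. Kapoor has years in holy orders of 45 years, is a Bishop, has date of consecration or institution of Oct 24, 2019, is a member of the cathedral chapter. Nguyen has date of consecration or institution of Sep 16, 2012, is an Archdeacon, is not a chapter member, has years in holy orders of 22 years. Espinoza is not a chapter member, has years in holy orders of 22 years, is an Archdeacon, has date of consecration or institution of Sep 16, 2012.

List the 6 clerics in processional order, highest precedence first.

Johansson, Tran, Kapoor, Ruiz, Espinoza, Nguyen

By dignity: Johansson and Tran (Archbishop); then Kapoor and Ruiz (Bishop); then Espinoza and Nguyen (Archdeacon).
Johansson and Tran are each a member of the cathedral chapter, so the next rule applies.
Johansson and Tran both have date of consecration or institution Jun 17, 1998, so the next rule applies.
Johansson and Tran both have years in holy orders 44 years, so the next rule applies.
Among Johansson and Tran, alphabetically by surname: Johansson before Tran.
Kapoor and Ruiz are each a member of the cathedral chapter, so the next rule applies.
Kapoor and Ruiz both have date of consecration or institution Oct 24, 2019, so the next rule applies.
Kapoor and Ruiz both have years in holy orders 45 years, so the next rule applies.
Among Kapoor and Ruiz, alphabetically by surname: Kapoor before Ruiz.
Espinoza and Nguyen are each not a chapter member, so the next rule applies.
Espinoza and Nguyen both have date of consecration or institution Sep 16, 2012, so the next rule applies.
Espinoza and Nguyen both have years in holy orders 22 years, so the next rule applies.
Among Espinoza and Nguyen, alphabetically by surname: Espinoza before Nguyen.
Full order: Johansson, Tran, Kapoor, Ruiz, Espinoza, Nguyen.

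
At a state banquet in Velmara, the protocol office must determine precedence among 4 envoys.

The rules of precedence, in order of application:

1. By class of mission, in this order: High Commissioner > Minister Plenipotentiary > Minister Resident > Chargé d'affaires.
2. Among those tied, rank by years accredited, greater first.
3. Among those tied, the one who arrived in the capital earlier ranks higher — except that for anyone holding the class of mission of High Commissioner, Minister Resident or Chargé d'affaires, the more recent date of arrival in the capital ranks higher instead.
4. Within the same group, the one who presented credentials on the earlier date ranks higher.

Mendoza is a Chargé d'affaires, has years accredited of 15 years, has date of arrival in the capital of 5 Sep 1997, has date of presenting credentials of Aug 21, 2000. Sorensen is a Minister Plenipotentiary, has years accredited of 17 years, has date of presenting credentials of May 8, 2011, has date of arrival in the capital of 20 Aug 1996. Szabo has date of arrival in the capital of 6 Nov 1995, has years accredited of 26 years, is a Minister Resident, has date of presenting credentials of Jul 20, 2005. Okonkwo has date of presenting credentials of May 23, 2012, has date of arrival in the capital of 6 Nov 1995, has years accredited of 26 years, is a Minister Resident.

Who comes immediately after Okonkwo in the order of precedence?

Mendoza

By class of mission: Sorensen (Minister Plenipotentiary); then Szabo and Okonkwo (Minister Resident); then Mendoza (Chargé d'affaires).
Szabo and Okonkwo both have years accredited 26 years, so the next rule applies.
Szabo and Okonkwo both have date of arrival in the capital 6 Nov 1995, so the next rule applies.
Among Szabo and Okonkwo, by date of presenting credentials (earlier first): Szabo (Jul 20, 2005) before Okonkwo (May 23, 2012).
Order: Sorensen, Szabo, Okonkwo, Mendoza.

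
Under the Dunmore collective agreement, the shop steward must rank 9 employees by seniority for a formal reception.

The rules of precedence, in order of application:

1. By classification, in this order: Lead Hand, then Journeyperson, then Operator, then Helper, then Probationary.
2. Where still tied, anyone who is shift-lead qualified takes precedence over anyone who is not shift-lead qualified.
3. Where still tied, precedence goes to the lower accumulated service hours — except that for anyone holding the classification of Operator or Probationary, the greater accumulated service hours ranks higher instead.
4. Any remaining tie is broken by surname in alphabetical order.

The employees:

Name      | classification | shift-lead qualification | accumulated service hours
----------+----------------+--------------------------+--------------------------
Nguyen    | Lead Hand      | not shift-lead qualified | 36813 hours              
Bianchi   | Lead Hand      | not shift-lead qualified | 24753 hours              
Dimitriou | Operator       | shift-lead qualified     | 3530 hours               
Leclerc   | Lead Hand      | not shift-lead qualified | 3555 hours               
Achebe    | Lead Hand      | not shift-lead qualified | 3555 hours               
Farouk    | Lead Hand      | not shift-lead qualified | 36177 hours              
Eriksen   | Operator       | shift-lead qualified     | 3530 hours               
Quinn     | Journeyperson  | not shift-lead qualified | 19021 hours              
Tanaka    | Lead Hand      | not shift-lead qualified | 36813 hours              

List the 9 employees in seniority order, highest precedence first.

By classification: Achebe, Leclerc, Bianchi, Farouk, Nguyen and Tanaka (Lead Hand); then Quinn (Journeyperson); then Dimitriou and Eriksen (Operator).
Achebe, Leclerc, Bianchi, Farouk, Nguyen and Tanaka are each not shift-lead qualified, so the next rule applies.
Among Achebe, Leclerc, Bianchi, Farouk, Nguyen and Tanaka, by accumulated service hours (lower first): Achebe and Leclerc (3555 hours) before Bianchi (24753 hours) before Farouk (36177 hours) before Nguyen and Tanaka (36813 hours).
Among Achebe and Leclerc, alphabetically by surname: Achebe before Leclerc.
Among Nguyen and Tanaka, alphabetically by surname: Nguyen before Tanaka.
Dimitriou and Eriksen are each shift-lead qualified, so the next rule applies.
Dimitriou and Eriksen both have accumulated service hours 3530 hours, so the next rule applies.
Among Dimitriou and Eriksen, alphabetically by surname: Dimitriou before Eriksen.
Full order: Achebe, Leclerc, Bianchi, Farouk, Nguyen, Tanaka, Quinn, Dimitriou, Eriksen.

Achebe, Leclerc, Bianchi, Farouk, Nguyen, Tanaka, Quinn, Dimitriou, Eriksen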